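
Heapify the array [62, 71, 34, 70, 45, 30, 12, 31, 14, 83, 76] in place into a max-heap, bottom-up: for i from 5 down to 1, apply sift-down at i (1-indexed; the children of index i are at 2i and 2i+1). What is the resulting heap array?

[83, 76, 34, 70, 71, 30, 12, 31, 14, 45, 62]

sift down from index 5:
  45 vs larger child 83 at index 10, swap → [62, 71, 34, 70, 83, 30, 12, 31, 14, 45, 76]
sift down from index 4: already satisfies heap property
sift down from index 3: already satisfies heap property
sift down from index 2:
  71 vs larger child 83 at index 5, swap → [62, 83, 34, 70, 71, 30, 12, 31, 14, 45, 76]
  71 vs larger child 76 at index 11, swap → [62, 83, 34, 70, 76, 30, 12, 31, 14, 45, 71]
sift down from index 1:
  62 vs larger child 83 at index 2, swap → [83, 62, 34, 70, 76, 30, 12, 31, 14, 45, 71]
  62 vs larger child 76 at index 5, swap → [83, 76, 34, 70, 62, 30, 12, 31, 14, 45, 71]
  62 vs larger child 71 at index 11, swap → [83, 76, 34, 70, 71, 30, 12, 31, 14, 45, 62]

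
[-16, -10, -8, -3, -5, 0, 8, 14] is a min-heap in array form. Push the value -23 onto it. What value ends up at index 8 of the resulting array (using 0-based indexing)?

-3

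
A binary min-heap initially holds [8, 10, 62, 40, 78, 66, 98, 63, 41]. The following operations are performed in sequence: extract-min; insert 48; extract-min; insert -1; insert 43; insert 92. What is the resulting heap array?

[-1, 40, 62, 41, 43, 66, 98, 63, 48, 78, 92]

extract-min → returns 8:
  remove root 8; move last element 41 to root → [41, 10, 62, 40, 78, 66, 98, 63]
  41 vs smaller child 10 at index 1, swap → [10, 41, 62, 40, 78, 66, 98, 63]
  41 vs smaller child 40 at index 3, swap → [10, 40, 62, 41, 78, 66, 98, 63]
insert 48:
  append 48 at index 8 → [10, 40, 62, 41, 78, 66, 98, 63, 48] (no swap needed)
extract-min → returns 10:
  remove root 10; move last element 48 to root → [48, 40, 62, 41, 78, 66, 98, 63]
  48 vs smaller child 40 at index 1, swap → [40, 48, 62, 41, 78, 66, 98, 63]
  48 vs smaller child 41 at index 3, swap → [40, 41, 62, 48, 78, 66, 98, 63]
insert -1:
  append -1 at index 8 → [40, 41, 62, 48, 78, 66, 98, 63, -1]
  -1 < parent 48 at index 3, swap → [40, 41, 62, -1, 78, 66, 98, 63, 48]
  -1 < parent 41 at index 1, swap → [40, -1, 62, 41, 78, 66, 98, 63, 48]
  -1 < parent 40 at index 0, swap → [-1, 40, 62, 41, 78, 66, 98, 63, 48]
insert 43:
  append 43 at index 9 → [-1, 40, 62, 41, 78, 66, 98, 63, 48, 43]
  43 < parent 78 at index 4, swap → [-1, 40, 62, 41, 43, 66, 98, 63, 48, 78]
insert 92:
  append 92 at index 10 → [-1, 40, 62, 41, 43, 66, 98, 63, 48, 78, 92] (no swap needed)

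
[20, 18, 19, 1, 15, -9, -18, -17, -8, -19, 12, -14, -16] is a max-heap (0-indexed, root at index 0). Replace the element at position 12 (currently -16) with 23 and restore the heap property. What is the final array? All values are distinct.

set index 12 from -16 to 23 → [20, 18, 19, 1, 15, -9, -18, -17, -8, -19, 12, -14, 23]
23 > parent -9 at index 5, swap → [20, 18, 19, 1, 15, 23, -18, -17, -8, -19, 12, -14, -9]
23 > parent 19 at index 2, swap → [20, 18, 23, 1, 15, 19, -18, -17, -8, -19, 12, -14, -9]
23 > parent 20 at index 0, swap → [23, 18, 20, 1, 15, 19, -18, -17, -8, -19, 12, -14, -9]

[23, 18, 20, 1, 15, 19, -18, -17, -8, -19, 12, -14, -9]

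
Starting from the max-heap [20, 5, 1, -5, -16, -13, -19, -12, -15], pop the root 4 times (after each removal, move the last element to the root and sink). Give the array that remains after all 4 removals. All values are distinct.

extract-max #1 returns 20:
  remove root 20; move last element -15 to root → [-15, 5, 1, -5, -16, -13, -19, -12]
  -15 vs larger child 5 at index 1, swap → [5, -15, 1, -5, -16, -13, -19, -12]
  -15 vs larger child -5 at index 3, swap → [5, -5, 1, -15, -16, -13, -19, -12]
  -15 vs only child -12 at index 7, swap → [5, -5, 1, -12, -16, -13, -19, -15]
extract-max #2 returns 5:
  remove root 5; move last element -15 to root → [-15, -5, 1, -12, -16, -13, -19]
  -15 vs larger child 1 at index 2, swap → [1, -5, -15, -12, -16, -13, -19]
  -15 vs larger child -13 at index 5, swap → [1, -5, -13, -12, -16, -15, -19]
extract-max #3 returns 1:
  remove root 1; move last element -19 to root → [-19, -5, -13, -12, -16, -15]
  -19 vs larger child -5 at index 1, swap → [-5, -19, -13, -12, -16, -15]
  -19 vs larger child -12 at index 3, swap → [-5, -12, -13, -19, -16, -15]
extract-max #4 returns -5:
  remove root -5; move last element -15 to root → [-15, -12, -13, -19, -16]
  -15 vs larger child -12 at index 1, swap → [-12, -15, -13, -19, -16]

[-12, -15, -13, -19, -16]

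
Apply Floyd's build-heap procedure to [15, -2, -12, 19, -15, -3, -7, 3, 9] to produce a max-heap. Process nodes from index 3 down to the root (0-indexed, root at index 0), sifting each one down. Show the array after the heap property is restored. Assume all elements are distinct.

[19, 15, -3, 9, -15, -12, -7, 3, -2]

sift down from index 3: already satisfies heap property
sift down from index 2:
  -12 vs larger child -3 at index 5, swap → [15, -2, -3, 19, -15, -12, -7, 3, 9]
sift down from index 1:
  -2 vs larger child 19 at index 3, swap → [15, 19, -3, -2, -15, -12, -7, 3, 9]
  -2 vs larger child 9 at index 8, swap → [15, 19, -3, 9, -15, -12, -7, 3, -2]
sift down from index 0:
  15 vs larger child 19 at index 1, swap → [19, 15, -3, 9, -15, -12, -7, 3, -2]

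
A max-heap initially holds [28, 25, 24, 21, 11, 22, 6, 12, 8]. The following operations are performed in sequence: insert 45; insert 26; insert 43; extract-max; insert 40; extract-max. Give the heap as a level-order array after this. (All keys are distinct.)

[40, 28, 24, 21, 26, 22, 6, 12, 8, 11, 25]

insert 45:
  append 45 at index 9 → [28, 25, 24, 21, 11, 22, 6, 12, 8, 45]
  45 > parent 11 at index 4, swap → [28, 25, 24, 21, 45, 22, 6, 12, 8, 11]
  45 > parent 25 at index 1, swap → [28, 45, 24, 21, 25, 22, 6, 12, 8, 11]
  45 > parent 28 at index 0, swap → [45, 28, 24, 21, 25, 22, 6, 12, 8, 11]
insert 26:
  append 26 at index 10 → [45, 28, 24, 21, 25, 22, 6, 12, 8, 11, 26]
  26 > parent 25 at index 4, swap → [45, 28, 24, 21, 26, 22, 6, 12, 8, 11, 25]
insert 43:
  append 43 at index 11 → [45, 28, 24, 21, 26, 22, 6, 12, 8, 11, 25, 43]
  43 > parent 22 at index 5, swap → [45, 28, 24, 21, 26, 43, 6, 12, 8, 11, 25, 22]
  43 > parent 24 at index 2, swap → [45, 28, 43, 21, 26, 24, 6, 12, 8, 11, 25, 22]
extract-max → returns 45:
  remove root 45; move last element 22 to root → [22, 28, 43, 21, 26, 24, 6, 12, 8, 11, 25]
  22 vs larger child 43 at index 2, swap → [43, 28, 22, 21, 26, 24, 6, 12, 8, 11, 25]
  22 vs larger child 24 at index 5, swap → [43, 28, 24, 21, 26, 22, 6, 12, 8, 11, 25]
insert 40:
  append 40 at index 11 → [43, 28, 24, 21, 26, 22, 6, 12, 8, 11, 25, 40]
  40 > parent 22 at index 5, swap → [43, 28, 24, 21, 26, 40, 6, 12, 8, 11, 25, 22]
  40 > parent 24 at index 2, swap → [43, 28, 40, 21, 26, 24, 6, 12, 8, 11, 25, 22]
extract-max → returns 43:
  remove root 43; move last element 22 to root → [22, 28, 40, 21, 26, 24, 6, 12, 8, 11, 25]
  22 vs larger child 40 at index 2, swap → [40, 28, 22, 21, 26, 24, 6, 12, 8, 11, 25]
  22 vs larger child 24 at index 5, swap → [40, 28, 24, 21, 26, 22, 6, 12, 8, 11, 25]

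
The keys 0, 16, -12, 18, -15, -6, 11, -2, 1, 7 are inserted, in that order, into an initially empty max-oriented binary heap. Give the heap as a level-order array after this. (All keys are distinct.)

[18, 16, 11, 1, 7, -12, -6, -2, 0, -15]

Insert 0:
  append 0 at index 0 → [0] (no swap needed)
Insert 16:
  append 16 at index 1 → [0, 16]
  16 > parent 0 at index 0, swap → [16, 0]
Insert -12:
  append -12 at index 2 → [16, 0, -12] (no swap needed)
Insert 18:
  append 18 at index 3 → [16, 0, -12, 18]
  18 > parent 0 at index 1, swap → [16, 18, -12, 0]
  18 > parent 16 at index 0, swap → [18, 16, -12, 0]
Insert -15:
  append -15 at index 4 → [18, 16, -12, 0, -15] (no swap needed)
Insert -6:
  append -6 at index 5 → [18, 16, -12, 0, -15, -6]
  -6 > parent -12 at index 2, swap → [18, 16, -6, 0, -15, -12]
Insert 11:
  append 11 at index 6 → [18, 16, -6, 0, -15, -12, 11]
  11 > parent -6 at index 2, swap → [18, 16, 11, 0, -15, -12, -6]
Insert -2:
  append -2 at index 7 → [18, 16, 11, 0, -15, -12, -6, -2] (no swap needed)
Insert 1:
  append 1 at index 8 → [18, 16, 11, 0, -15, -12, -6, -2, 1]
  1 > parent 0 at index 3, swap → [18, 16, 11, 1, -15, -12, -6, -2, 0]
Insert 7:
  append 7 at index 9 → [18, 16, 11, 1, -15, -12, -6, -2, 0, 7]
  7 > parent -15 at index 4, swap → [18, 16, 11, 1, 7, -12, -6, -2, 0, -15]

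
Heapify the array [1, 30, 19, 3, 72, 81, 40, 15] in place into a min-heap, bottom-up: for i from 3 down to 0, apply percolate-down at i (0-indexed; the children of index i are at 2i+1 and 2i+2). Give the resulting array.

sift down from index 3: already satisfies heap property
sift down from index 2: already satisfies heap property
sift down from index 1:
  30 vs smaller child 3 at index 3, swap → [1, 3, 19, 30, 72, 81, 40, 15]
  30 vs only child 15 at index 7, swap → [1, 3, 19, 15, 72, 81, 40, 30]
sift down from index 0: already satisfies heap property

[1, 3, 19, 15, 72, 81, 40, 30]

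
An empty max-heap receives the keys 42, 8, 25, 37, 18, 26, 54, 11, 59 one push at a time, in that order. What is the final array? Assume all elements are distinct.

Insert 42:
  append 42 at index 0 → [42] (no swap needed)
Insert 8:
  append 8 at index 1 → [42, 8] (no swap needed)
Insert 25:
  append 25 at index 2 → [42, 8, 25] (no swap needed)
Insert 37:
  append 37 at index 3 → [42, 8, 25, 37]
  37 > parent 8 at index 1, swap → [42, 37, 25, 8]
Insert 18:
  append 18 at index 4 → [42, 37, 25, 8, 18] (no swap needed)
Insert 26:
  append 26 at index 5 → [42, 37, 25, 8, 18, 26]
  26 > parent 25 at index 2, swap → [42, 37, 26, 8, 18, 25]
Insert 54:
  append 54 at index 6 → [42, 37, 26, 8, 18, 25, 54]
  54 > parent 26 at index 2, swap → [42, 37, 54, 8, 18, 25, 26]
  54 > parent 42 at index 0, swap → [54, 37, 42, 8, 18, 25, 26]
Insert 11:
  append 11 at index 7 → [54, 37, 42, 8, 18, 25, 26, 11]
  11 > parent 8 at index 3, swap → [54, 37, 42, 11, 18, 25, 26, 8]
Insert 59:
  append 59 at index 8 → [54, 37, 42, 11, 18, 25, 26, 8, 59]
  59 > parent 11 at index 3, swap → [54, 37, 42, 59, 18, 25, 26, 8, 11]
  59 > parent 37 at index 1, swap → [54, 59, 42, 37, 18, 25, 26, 8, 11]
  59 > parent 54 at index 0, swap → [59, 54, 42, 37, 18, 25, 26, 8, 11]

[59, 54, 42, 37, 18, 25, 26, 8, 11]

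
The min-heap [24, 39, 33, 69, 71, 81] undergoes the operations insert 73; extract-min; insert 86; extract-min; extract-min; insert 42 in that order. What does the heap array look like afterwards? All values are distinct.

[42, 71, 69, 86, 81, 73]

insert 73:
  append 73 at index 6 → [24, 39, 33, 69, 71, 81, 73] (no swap needed)
extract-min → returns 24:
  remove root 24; move last element 73 to root → [73, 39, 33, 69, 71, 81]
  73 vs smaller child 33 at index 2, swap → [33, 39, 73, 69, 71, 81]
insert 86:
  append 86 at index 6 → [33, 39, 73, 69, 71, 81, 86] (no swap needed)
extract-min → returns 33:
  remove root 33; move last element 86 to root → [86, 39, 73, 69, 71, 81]
  86 vs smaller child 39 at index 1, swap → [39, 86, 73, 69, 71, 81]
  86 vs smaller child 69 at index 3, swap → [39, 69, 73, 86, 71, 81]
extract-min → returns 39:
  remove root 39; move last element 81 to root → [81, 69, 73, 86, 71]
  81 vs smaller child 69 at index 1, swap → [69, 81, 73, 86, 71]
  81 vs smaller child 71 at index 4, swap → [69, 71, 73, 86, 81]
insert 42:
  append 42 at index 5 → [69, 71, 73, 86, 81, 42]
  42 < parent 73 at index 2, swap → [69, 71, 42, 86, 81, 73]
  42 < parent 69 at index 0, swap → [42, 71, 69, 86, 81, 73]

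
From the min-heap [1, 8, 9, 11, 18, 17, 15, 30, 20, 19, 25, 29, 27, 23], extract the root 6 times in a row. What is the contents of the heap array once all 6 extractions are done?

extract-min #1 returns 1:
  remove root 1; move last element 23 to root → [23, 8, 9, 11, 18, 17, 15, 30, 20, 19, 25, 29, 27]
  23 vs smaller child 8 at index 1, swap → [8, 23, 9, 11, 18, 17, 15, 30, 20, 19, 25, 29, 27]
  23 vs smaller child 11 at index 3, swap → [8, 11, 9, 23, 18, 17, 15, 30, 20, 19, 25, 29, 27]
  23 vs smaller child 20 at index 8, swap → [8, 11, 9, 20, 18, 17, 15, 30, 23, 19, 25, 29, 27]
extract-min #2 returns 8:
  remove root 8; move last element 27 to root → [27, 11, 9, 20, 18, 17, 15, 30, 23, 19, 25, 29]
  27 vs smaller child 9 at index 2, swap → [9, 11, 27, 20, 18, 17, 15, 30, 23, 19, 25, 29]
  27 vs smaller child 15 at index 6, swap → [9, 11, 15, 20, 18, 17, 27, 30, 23, 19, 25, 29]
extract-min #3 returns 9:
  remove root 9; move last element 29 to root → [29, 11, 15, 20, 18, 17, 27, 30, 23, 19, 25]
  29 vs smaller child 11 at index 1, swap → [11, 29, 15, 20, 18, 17, 27, 30, 23, 19, 25]
  29 vs smaller child 18 at index 4, swap → [11, 18, 15, 20, 29, 17, 27, 30, 23, 19, 25]
  29 vs smaller child 19 at index 9, swap → [11, 18, 15, 20, 19, 17, 27, 30, 23, 29, 25]
extract-min #4 returns 11:
  remove root 11; move last element 25 to root → [25, 18, 15, 20, 19, 17, 27, 30, 23, 29]
  25 vs smaller child 15 at index 2, swap → [15, 18, 25, 20, 19, 17, 27, 30, 23, 29]
  25 vs smaller child 17 at index 5, swap → [15, 18, 17, 20, 19, 25, 27, 30, 23, 29]
extract-min #5 returns 15:
  remove root 15; move last element 29 to root → [29, 18, 17, 20, 19, 25, 27, 30, 23]
  29 vs smaller child 17 at index 2, swap → [17, 18, 29, 20, 19, 25, 27, 30, 23]
  29 vs smaller child 25 at index 5, swap → [17, 18, 25, 20, 19, 29, 27, 30, 23]
extract-min #6 returns 17:
  remove root 17; move last element 23 to root → [23, 18, 25, 20, 19, 29, 27, 30]
  23 vs smaller child 18 at index 1, swap → [18, 23, 25, 20, 19, 29, 27, 30]
  23 vs smaller child 19 at index 4, swap → [18, 19, 25, 20, 23, 29, 27, 30]

[18, 19, 25, 20, 23, 29, 27, 30]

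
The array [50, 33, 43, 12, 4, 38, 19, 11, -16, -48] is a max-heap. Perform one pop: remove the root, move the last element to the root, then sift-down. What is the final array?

remove root 50; move last element -48 to root → [-48, 33, 43, 12, 4, 38, 19, 11, -16]
-48 vs larger child 43 at index 2, swap → [43, 33, -48, 12, 4, 38, 19, 11, -16]
-48 vs larger child 38 at index 5, swap → [43, 33, 38, 12, 4, -48, 19, 11, -16]

[43, 33, 38, 12, 4, -48, 19, 11, -16]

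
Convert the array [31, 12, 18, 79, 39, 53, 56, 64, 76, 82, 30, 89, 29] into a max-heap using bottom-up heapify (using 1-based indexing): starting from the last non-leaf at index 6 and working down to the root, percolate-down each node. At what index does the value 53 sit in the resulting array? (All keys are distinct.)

6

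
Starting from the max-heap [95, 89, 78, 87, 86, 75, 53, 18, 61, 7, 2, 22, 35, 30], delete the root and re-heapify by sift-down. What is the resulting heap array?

[89, 87, 78, 61, 86, 75, 53, 18, 30, 7, 2, 22, 35]

remove root 95; move last element 30 to root → [30, 89, 78, 87, 86, 75, 53, 18, 61, 7, 2, 22, 35]
30 vs larger child 89 at index 1, swap → [89, 30, 78, 87, 86, 75, 53, 18, 61, 7, 2, 22, 35]
30 vs larger child 87 at index 3, swap → [89, 87, 78, 30, 86, 75, 53, 18, 61, 7, 2, 22, 35]
30 vs larger child 61 at index 8, swap → [89, 87, 78, 61, 86, 75, 53, 18, 30, 7, 2, 22, 35]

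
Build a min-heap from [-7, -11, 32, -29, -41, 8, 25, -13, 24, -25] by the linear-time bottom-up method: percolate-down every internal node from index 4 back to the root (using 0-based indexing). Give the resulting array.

[-41, -29, 8, -13, -25, 32, 25, -7, 24, -11]

sift down from index 4: already satisfies heap property
sift down from index 3: already satisfies heap property
sift down from index 2:
  32 vs smaller child 8 at index 5, swap → [-7, -11, 8, -29, -41, 32, 25, -13, 24, -25]
sift down from index 1:
  -11 vs smaller child -41 at index 4, swap → [-7, -41, 8, -29, -11, 32, 25, -13, 24, -25]
  -11 vs only child -25 at index 9, swap → [-7, -41, 8, -29, -25, 32, 25, -13, 24, -11]
sift down from index 0:
  -7 vs smaller child -41 at index 1, swap → [-41, -7, 8, -29, -25, 32, 25, -13, 24, -11]
  -7 vs smaller child -29 at index 3, swap → [-41, -29, 8, -7, -25, 32, 25, -13, 24, -11]
  -7 vs smaller child -13 at index 7, swap → [-41, -29, 8, -13, -25, 32, 25, -7, 24, -11]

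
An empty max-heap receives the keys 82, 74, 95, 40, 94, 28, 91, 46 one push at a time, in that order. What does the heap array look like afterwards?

[95, 94, 91, 46, 74, 28, 82, 40]

Insert 82:
  append 82 at index 0 → [82] (no swap needed)
Insert 74:
  append 74 at index 1 → [82, 74] (no swap needed)
Insert 95:
  append 95 at index 2 → [82, 74, 95]
  95 > parent 82 at index 0, swap → [95, 74, 82]
Insert 40:
  append 40 at index 3 → [95, 74, 82, 40] (no swap needed)
Insert 94:
  append 94 at index 4 → [95, 74, 82, 40, 94]
  94 > parent 74 at index 1, swap → [95, 94, 82, 40, 74]
Insert 28:
  append 28 at index 5 → [95, 94, 82, 40, 74, 28] (no swap needed)
Insert 91:
  append 91 at index 6 → [95, 94, 82, 40, 74, 28, 91]
  91 > parent 82 at index 2, swap → [95, 94, 91, 40, 74, 28, 82]
Insert 46:
  append 46 at index 7 → [95, 94, 91, 40, 74, 28, 82, 46]
  46 > parent 40 at index 3, swap → [95, 94, 91, 46, 74, 28, 82, 40]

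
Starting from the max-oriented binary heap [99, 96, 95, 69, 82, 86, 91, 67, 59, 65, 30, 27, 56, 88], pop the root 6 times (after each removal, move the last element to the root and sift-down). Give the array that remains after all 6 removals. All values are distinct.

extract-max #1 returns 99:
  remove root 99; move last element 88 to root → [88, 96, 95, 69, 82, 86, 91, 67, 59, 65, 30, 27, 56]
  88 vs larger child 96 at index 1, swap → [96, 88, 95, 69, 82, 86, 91, 67, 59, 65, 30, 27, 56]
extract-max #2 returns 96:
  remove root 96; move last element 56 to root → [56, 88, 95, 69, 82, 86, 91, 67, 59, 65, 30, 27]
  56 vs larger child 95 at index 2, swap → [95, 88, 56, 69, 82, 86, 91, 67, 59, 65, 30, 27]
  56 vs larger child 91 at index 6, swap → [95, 88, 91, 69, 82, 86, 56, 67, 59, 65, 30, 27]
extract-max #3 returns 95:
  remove root 95; move last element 27 to root → [27, 88, 91, 69, 82, 86, 56, 67, 59, 65, 30]
  27 vs larger child 91 at index 2, swap → [91, 88, 27, 69, 82, 86, 56, 67, 59, 65, 30]
  27 vs larger child 86 at index 5, swap → [91, 88, 86, 69, 82, 27, 56, 67, 59, 65, 30]
extract-max #4 returns 91:
  remove root 91; move last element 30 to root → [30, 88, 86, 69, 82, 27, 56, 67, 59, 65]
  30 vs larger child 88 at index 1, swap → [88, 30, 86, 69, 82, 27, 56, 67, 59, 65]
  30 vs larger child 82 at index 4, swap → [88, 82, 86, 69, 30, 27, 56, 67, 59, 65]
  30 vs only child 65 at index 9, swap → [88, 82, 86, 69, 65, 27, 56, 67, 59, 30]
extract-max #5 returns 88:
  remove root 88; move last element 30 to root → [30, 82, 86, 69, 65, 27, 56, 67, 59]
  30 vs larger child 86 at index 2, swap → [86, 82, 30, 69, 65, 27, 56, 67, 59]
  30 vs larger child 56 at index 6, swap → [86, 82, 56, 69, 65, 27, 30, 67, 59]
extract-max #6 returns 86:
  remove root 86; move last element 59 to root → [59, 82, 56, 69, 65, 27, 30, 67]
  59 vs larger child 82 at index 1, swap → [82, 59, 56, 69, 65, 27, 30, 67]
  59 vs larger child 69 at index 3, swap → [82, 69, 56, 59, 65, 27, 30, 67]
  59 vs only child 67 at index 7, swap → [82, 69, 56, 67, 65, 27, 30, 59]

[82, 69, 56, 67, 65, 27, 30, 59]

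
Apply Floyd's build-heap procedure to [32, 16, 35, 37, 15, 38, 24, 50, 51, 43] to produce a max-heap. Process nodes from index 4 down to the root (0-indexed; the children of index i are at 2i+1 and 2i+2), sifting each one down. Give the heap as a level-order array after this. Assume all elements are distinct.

sift down from index 4:
  15 vs only child 43 at index 9, swap → [32, 16, 35, 37, 43, 38, 24, 50, 51, 15]
sift down from index 3:
  37 vs larger child 51 at index 8, swap → [32, 16, 35, 51, 43, 38, 24, 50, 37, 15]
sift down from index 2:
  35 vs larger child 38 at index 5, swap → [32, 16, 38, 51, 43, 35, 24, 50, 37, 15]
sift down from index 1:
  16 vs larger child 51 at index 3, swap → [32, 51, 38, 16, 43, 35, 24, 50, 37, 15]
  16 vs larger child 50 at index 7, swap → [32, 51, 38, 50, 43, 35, 24, 16, 37, 15]
sift down from index 0:
  32 vs larger child 51 at index 1, swap → [51, 32, 38, 50, 43, 35, 24, 16, 37, 15]
  32 vs larger child 50 at index 3, swap → [51, 50, 38, 32, 43, 35, 24, 16, 37, 15]
  32 vs larger child 37 at index 8, swap → [51, 50, 38, 37, 43, 35, 24, 16, 32, 15]

[51, 50, 38, 37, 43, 35, 24, 16, 32, 15]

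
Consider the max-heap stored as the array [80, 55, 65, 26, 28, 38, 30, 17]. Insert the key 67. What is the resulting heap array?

[80, 67, 65, 55, 28, 38, 30, 17, 26]

append 67 at index 8 → [80, 55, 65, 26, 28, 38, 30, 17, 67]
67 > parent 26 at index 3, swap → [80, 55, 65, 67, 28, 38, 30, 17, 26]
67 > parent 55 at index 1, swap → [80, 67, 65, 55, 28, 38, 30, 17, 26]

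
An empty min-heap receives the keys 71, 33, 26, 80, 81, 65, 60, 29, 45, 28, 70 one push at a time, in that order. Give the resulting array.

Insert 71:
  append 71 at index 0 → [71] (no swap needed)
Insert 33:
  append 33 at index 1 → [71, 33]
  33 < parent 71 at index 0, swap → [33, 71]
Insert 26:
  append 26 at index 2 → [33, 71, 26]
  26 < parent 33 at index 0, swap → [26, 71, 33]
Insert 80:
  append 80 at index 3 → [26, 71, 33, 80] (no swap needed)
Insert 81:
  append 81 at index 4 → [26, 71, 33, 80, 81] (no swap needed)
Insert 65:
  append 65 at index 5 → [26, 71, 33, 80, 81, 65] (no swap needed)
Insert 60:
  append 60 at index 6 → [26, 71, 33, 80, 81, 65, 60] (no swap needed)
Insert 29:
  append 29 at index 7 → [26, 71, 33, 80, 81, 65, 60, 29]
  29 < parent 80 at index 3, swap → [26, 71, 33, 29, 81, 65, 60, 80]
  29 < parent 71 at index 1, swap → [26, 29, 33, 71, 81, 65, 60, 80]
Insert 45:
  append 45 at index 8 → [26, 29, 33, 71, 81, 65, 60, 80, 45]
  45 < parent 71 at index 3, swap → [26, 29, 33, 45, 81, 65, 60, 80, 71]
Insert 28:
  append 28 at index 9 → [26, 29, 33, 45, 81, 65, 60, 80, 71, 28]
  28 < parent 81 at index 4, swap → [26, 29, 33, 45, 28, 65, 60, 80, 71, 81]
  28 < parent 29 at index 1, swap → [26, 28, 33, 45, 29, 65, 60, 80, 71, 81]
Insert 70:
  append 70 at index 10 → [26, 28, 33, 45, 29, 65, 60, 80, 71, 81, 70] (no swap needed)

[26, 28, 33, 45, 29, 65, 60, 80, 71, 81, 70]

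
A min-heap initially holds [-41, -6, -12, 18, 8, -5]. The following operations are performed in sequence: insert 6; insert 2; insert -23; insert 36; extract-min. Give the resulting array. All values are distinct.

insert 6:
  append 6 at index 6 → [-41, -6, -12, 18, 8, -5, 6] (no swap needed)
insert 2:
  append 2 at index 7 → [-41, -6, -12, 18, 8, -5, 6, 2]
  2 < parent 18 at index 3, swap → [-41, -6, -12, 2, 8, -5, 6, 18]
insert -23:
  append -23 at index 8 → [-41, -6, -12, 2, 8, -5, 6, 18, -23]
  -23 < parent 2 at index 3, swap → [-41, -6, -12, -23, 8, -5, 6, 18, 2]
  -23 < parent -6 at index 1, swap → [-41, -23, -12, -6, 8, -5, 6, 18, 2]
insert 36:
  append 36 at index 9 → [-41, -23, -12, -6, 8, -5, 6, 18, 2, 36] (no swap needed)
extract-min → returns -41:
  remove root -41; move last element 36 to root → [36, -23, -12, -6, 8, -5, 6, 18, 2]
  36 vs smaller child -23 at index 1, swap → [-23, 36, -12, -6, 8, -5, 6, 18, 2]
  36 vs smaller child -6 at index 3, swap → [-23, -6, -12, 36, 8, -5, 6, 18, 2]
  36 vs smaller child 2 at index 8, swap → [-23, -6, -12, 2, 8, -5, 6, 18, 36]

[-23, -6, -12, 2, 8, -5, 6, 18, 36]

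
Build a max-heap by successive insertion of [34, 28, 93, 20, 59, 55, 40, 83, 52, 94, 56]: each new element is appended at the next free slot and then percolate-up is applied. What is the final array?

[94, 93, 55, 59, 83, 34, 40, 20, 52, 28, 56]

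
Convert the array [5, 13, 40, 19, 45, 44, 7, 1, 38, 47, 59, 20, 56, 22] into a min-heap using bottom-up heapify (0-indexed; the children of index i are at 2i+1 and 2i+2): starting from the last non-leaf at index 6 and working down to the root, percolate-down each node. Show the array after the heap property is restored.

sift down from index 6: already satisfies heap property
sift down from index 5:
  44 vs smaller child 20 at index 11, swap → [5, 13, 40, 19, 45, 20, 7, 1, 38, 47, 59, 44, 56, 22]
sift down from index 4: already satisfies heap property
sift down from index 3:
  19 vs smaller child 1 at index 7, swap → [5, 13, 40, 1, 45, 20, 7, 19, 38, 47, 59, 44, 56, 22]
sift down from index 2:
  40 vs smaller child 7 at index 6, swap → [5, 13, 7, 1, 45, 20, 40, 19, 38, 47, 59, 44, 56, 22]
  40 vs only child 22 at index 13, swap → [5, 13, 7, 1, 45, 20, 22, 19, 38, 47, 59, 44, 56, 40]
sift down from index 1:
  13 vs smaller child 1 at index 3, swap → [5, 1, 7, 13, 45, 20, 22, 19, 38, 47, 59, 44, 56, 40]
sift down from index 0:
  5 vs smaller child 1 at index 1, swap → [1, 5, 7, 13, 45, 20, 22, 19, 38, 47, 59, 44, 56, 40]

[1, 5, 7, 13, 45, 20, 22, 19, 38, 47, 59, 44, 56, 40]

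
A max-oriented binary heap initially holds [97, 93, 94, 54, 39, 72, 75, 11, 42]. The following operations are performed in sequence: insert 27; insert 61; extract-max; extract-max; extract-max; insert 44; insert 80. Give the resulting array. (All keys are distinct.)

[80, 75, 72, 54, 61, 42, 39, 11, 44, 27]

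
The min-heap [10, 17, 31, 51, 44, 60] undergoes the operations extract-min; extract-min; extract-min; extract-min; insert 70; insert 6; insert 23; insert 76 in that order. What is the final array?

extract-min → returns 10:
  remove root 10; move last element 60 to root → [60, 17, 31, 51, 44]
  60 vs smaller child 17 at index 1, swap → [17, 60, 31, 51, 44]
  60 vs smaller child 44 at index 4, swap → [17, 44, 31, 51, 60]
extract-min → returns 17:
  remove root 17; move last element 60 to root → [60, 44, 31, 51]
  60 vs smaller child 31 at index 2, swap → [31, 44, 60, 51]
extract-min → returns 31:
  remove root 31; move last element 51 to root → [51, 44, 60]
  51 vs smaller child 44 at index 1, swap → [44, 51, 60]
extract-min → returns 44:
  remove root 44; move last element 60 to root → [60, 51]
  60 vs only child 51 at index 1, swap → [51, 60]
insert 70:
  append 70 at index 2 → [51, 60, 70] (no swap needed)
insert 6:
  append 6 at index 3 → [51, 60, 70, 6]
  6 < parent 60 at index 1, swap → [51, 6, 70, 60]
  6 < parent 51 at index 0, swap → [6, 51, 70, 60]
insert 23:
  append 23 at index 4 → [6, 51, 70, 60, 23]
  23 < parent 51 at index 1, swap → [6, 23, 70, 60, 51]
insert 76:
  append 76 at index 5 → [6, 23, 70, 60, 51, 76] (no swap needed)

[6, 23, 70, 60, 51, 76]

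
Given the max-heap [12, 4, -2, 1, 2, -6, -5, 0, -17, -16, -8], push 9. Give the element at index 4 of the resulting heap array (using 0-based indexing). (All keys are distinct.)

2

append 9 at index 11 → [12, 4, -2, 1, 2, -6, -5, 0, -17, -16, -8, 9]
9 > parent -6 at index 5, swap → [12, 4, -2, 1, 2, 9, -5, 0, -17, -16, -8, -6]
9 > parent -2 at index 2, swap → [12, 4, 9, 1, 2, -2, -5, 0, -17, -16, -8, -6]
resulting array: [12, 4, 9, 1, 2, -2, -5, 0, -17, -16, -8, -6]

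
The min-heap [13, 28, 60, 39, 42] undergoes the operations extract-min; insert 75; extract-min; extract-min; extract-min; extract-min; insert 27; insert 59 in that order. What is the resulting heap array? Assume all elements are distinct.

[27, 75, 59]

extract-min → returns 13:
  remove root 13; move last element 42 to root → [42, 28, 60, 39]
  42 vs smaller child 28 at index 1, swap → [28, 42, 60, 39]
  42 vs only child 39 at index 3, swap → [28, 39, 60, 42]
insert 75:
  append 75 at index 4 → [28, 39, 60, 42, 75] (no swap needed)
extract-min → returns 28:
  remove root 28; move last element 75 to root → [75, 39, 60, 42]
  75 vs smaller child 39 at index 1, swap → [39, 75, 60, 42]
  75 vs only child 42 at index 3, swap → [39, 42, 60, 75]
extract-min → returns 39:
  remove root 39; move last element 75 to root → [75, 42, 60]
  75 vs smaller child 42 at index 1, swap → [42, 75, 60]
extract-min → returns 42:
  remove root 42; move last element 60 to root → [60, 75] (no swap needed)
extract-min → returns 60:
  remove root 60; move last element 75 to root → [75] (no swap needed)
insert 27:
  append 27 at index 1 → [75, 27]
  27 < parent 75 at index 0, swap → [27, 75]
insert 59:
  append 59 at index 2 → [27, 75, 59] (no swap needed)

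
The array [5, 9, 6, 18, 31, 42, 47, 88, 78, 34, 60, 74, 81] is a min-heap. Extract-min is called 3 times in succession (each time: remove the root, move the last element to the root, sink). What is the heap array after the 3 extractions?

extract-min #1 returns 5:
  remove root 5; move last element 81 to root → [81, 9, 6, 18, 31, 42, 47, 88, 78, 34, 60, 74]
  81 vs smaller child 6 at index 2, swap → [6, 9, 81, 18, 31, 42, 47, 88, 78, 34, 60, 74]
  81 vs smaller child 42 at index 5, swap → [6, 9, 42, 18, 31, 81, 47, 88, 78, 34, 60, 74]
  81 vs only child 74 at index 11, swap → [6, 9, 42, 18, 31, 74, 47, 88, 78, 34, 60, 81]
extract-min #2 returns 6:
  remove root 6; move last element 81 to root → [81, 9, 42, 18, 31, 74, 47, 88, 78, 34, 60]
  81 vs smaller child 9 at index 1, swap → [9, 81, 42, 18, 31, 74, 47, 88, 78, 34, 60]
  81 vs smaller child 18 at index 3, swap → [9, 18, 42, 81, 31, 74, 47, 88, 78, 34, 60]
  81 vs smaller child 78 at index 8, swap → [9, 18, 42, 78, 31, 74, 47, 88, 81, 34, 60]
extract-min #3 returns 9:
  remove root 9; move last element 60 to root → [60, 18, 42, 78, 31, 74, 47, 88, 81, 34]
  60 vs smaller child 18 at index 1, swap → [18, 60, 42, 78, 31, 74, 47, 88, 81, 34]
  60 vs smaller child 31 at index 4, swap → [18, 31, 42, 78, 60, 74, 47, 88, 81, 34]
  60 vs only child 34 at index 9, swap → [18, 31, 42, 78, 34, 74, 47, 88, 81, 60]

[18, 31, 42, 78, 34, 74, 47, 88, 81, 60]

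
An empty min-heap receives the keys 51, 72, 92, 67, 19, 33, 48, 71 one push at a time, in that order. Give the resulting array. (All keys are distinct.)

[19, 51, 33, 71, 67, 92, 48, 72]

Insert 51:
  append 51 at index 0 → [51] (no swap needed)
Insert 72:
  append 72 at index 1 → [51, 72] (no swap needed)
Insert 92:
  append 92 at index 2 → [51, 72, 92] (no swap needed)
Insert 67:
  append 67 at index 3 → [51, 72, 92, 67]
  67 < parent 72 at index 1, swap → [51, 67, 92, 72]
Insert 19:
  append 19 at index 4 → [51, 67, 92, 72, 19]
  19 < parent 67 at index 1, swap → [51, 19, 92, 72, 67]
  19 < parent 51 at index 0, swap → [19, 51, 92, 72, 67]
Insert 33:
  append 33 at index 5 → [19, 51, 92, 72, 67, 33]
  33 < parent 92 at index 2, swap → [19, 51, 33, 72, 67, 92]
Insert 48:
  append 48 at index 6 → [19, 51, 33, 72, 67, 92, 48] (no swap needed)
Insert 71:
  append 71 at index 7 → [19, 51, 33, 72, 67, 92, 48, 71]
  71 < parent 72 at index 3, swap → [19, 51, 33, 71, 67, 92, 48, 72]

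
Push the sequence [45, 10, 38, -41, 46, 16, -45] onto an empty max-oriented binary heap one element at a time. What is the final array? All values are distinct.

Insert 45:
  append 45 at index 0 → [45] (no swap needed)
Insert 10:
  append 10 at index 1 → [45, 10] (no swap needed)
Insert 38:
  append 38 at index 2 → [45, 10, 38] (no swap needed)
Insert -41:
  append -41 at index 3 → [45, 10, 38, -41] (no swap needed)
Insert 46:
  append 46 at index 4 → [45, 10, 38, -41, 46]
  46 > parent 10 at index 1, swap → [45, 46, 38, -41, 10]
  46 > parent 45 at index 0, swap → [46, 45, 38, -41, 10]
Insert 16:
  append 16 at index 5 → [46, 45, 38, -41, 10, 16] (no swap needed)
Insert -45:
  append -45 at index 6 → [46, 45, 38, -41, 10, 16, -45] (no swap needed)

[46, 45, 38, -41, 10, 16, -45]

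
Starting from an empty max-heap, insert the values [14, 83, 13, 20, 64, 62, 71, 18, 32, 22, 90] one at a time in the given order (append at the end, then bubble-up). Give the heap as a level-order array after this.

Insert 14:
  append 14 at index 0 → [14] (no swap needed)
Insert 83:
  append 83 at index 1 → [14, 83]
  83 > parent 14 at index 0, swap → [83, 14]
Insert 13:
  append 13 at index 2 → [83, 14, 13] (no swap needed)
Insert 20:
  append 20 at index 3 → [83, 14, 13, 20]
  20 > parent 14 at index 1, swap → [83, 20, 13, 14]
Insert 64:
  append 64 at index 4 → [83, 20, 13, 14, 64]
  64 > parent 20 at index 1, swap → [83, 64, 13, 14, 20]
Insert 62:
  append 62 at index 5 → [83, 64, 13, 14, 20, 62]
  62 > parent 13 at index 2, swap → [83, 64, 62, 14, 20, 13]
Insert 71:
  append 71 at index 6 → [83, 64, 62, 14, 20, 13, 71]
  71 > parent 62 at index 2, swap → [83, 64, 71, 14, 20, 13, 62]
Insert 18:
  append 18 at index 7 → [83, 64, 71, 14, 20, 13, 62, 18]
  18 > parent 14 at index 3, swap → [83, 64, 71, 18, 20, 13, 62, 14]
Insert 32:
  append 32 at index 8 → [83, 64, 71, 18, 20, 13, 62, 14, 32]
  32 > parent 18 at index 3, swap → [83, 64, 71, 32, 20, 13, 62, 14, 18]
Insert 22:
  append 22 at index 9 → [83, 64, 71, 32, 20, 13, 62, 14, 18, 22]
  22 > parent 20 at index 4, swap → [83, 64, 71, 32, 22, 13, 62, 14, 18, 20]
Insert 90:
  append 90 at index 10 → [83, 64, 71, 32, 22, 13, 62, 14, 18, 20, 90]
  90 > parent 22 at index 4, swap → [83, 64, 71, 32, 90, 13, 62, 14, 18, 20, 22]
  90 > parent 64 at index 1, swap → [83, 90, 71, 32, 64, 13, 62, 14, 18, 20, 22]
  90 > parent 83 at index 0, swap → [90, 83, 71, 32, 64, 13, 62, 14, 18, 20, 22]

[90, 83, 71, 32, 64, 13, 62, 14, 18, 20, 22]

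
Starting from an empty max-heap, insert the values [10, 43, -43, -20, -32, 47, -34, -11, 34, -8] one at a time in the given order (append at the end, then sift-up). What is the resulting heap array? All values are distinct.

[47, 34, 43, 10, -8, -43, -34, -20, -11, -32]

Insert 10:
  append 10 at index 0 → [10] (no swap needed)
Insert 43:
  append 43 at index 1 → [10, 43]
  43 > parent 10 at index 0, swap → [43, 10]
Insert -43:
  append -43 at index 2 → [43, 10, -43] (no swap needed)
Insert -20:
  append -20 at index 3 → [43, 10, -43, -20] (no swap needed)
Insert -32:
  append -32 at index 4 → [43, 10, -43, -20, -32] (no swap needed)
Insert 47:
  append 47 at index 5 → [43, 10, -43, -20, -32, 47]
  47 > parent -43 at index 2, swap → [43, 10, 47, -20, -32, -43]
  47 > parent 43 at index 0, swap → [47, 10, 43, -20, -32, -43]
Insert -34:
  append -34 at index 6 → [47, 10, 43, -20, -32, -43, -34] (no swap needed)
Insert -11:
  append -11 at index 7 → [47, 10, 43, -20, -32, -43, -34, -11]
  -11 > parent -20 at index 3, swap → [47, 10, 43, -11, -32, -43, -34, -20]
Insert 34:
  append 34 at index 8 → [47, 10, 43, -11, -32, -43, -34, -20, 34]
  34 > parent -11 at index 3, swap → [47, 10, 43, 34, -32, -43, -34, -20, -11]
  34 > parent 10 at index 1, swap → [47, 34, 43, 10, -32, -43, -34, -20, -11]
Insert -8:
  append -8 at index 9 → [47, 34, 43, 10, -32, -43, -34, -20, -11, -8]
  -8 > parent -32 at index 4, swap → [47, 34, 43, 10, -8, -43, -34, -20, -11, -32]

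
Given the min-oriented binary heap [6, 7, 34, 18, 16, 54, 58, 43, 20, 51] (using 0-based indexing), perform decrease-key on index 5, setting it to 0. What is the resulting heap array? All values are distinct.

[0, 7, 6, 18, 16, 34, 58, 43, 20, 51]

set index 5 from 54 to 0 → [6, 7, 34, 18, 16, 0, 58, 43, 20, 51]
0 < parent 34 at index 2, swap → [6, 7, 0, 18, 16, 34, 58, 43, 20, 51]
0 < parent 6 at index 0, swap → [0, 7, 6, 18, 16, 34, 58, 43, 20, 51]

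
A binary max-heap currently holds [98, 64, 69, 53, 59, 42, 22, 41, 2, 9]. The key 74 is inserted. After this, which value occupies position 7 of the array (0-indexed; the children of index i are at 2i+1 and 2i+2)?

41

append 74 at index 10 → [98, 64, 69, 53, 59, 42, 22, 41, 2, 9, 74]
74 > parent 59 at index 4, swap → [98, 64, 69, 53, 74, 42, 22, 41, 2, 9, 59]
74 > parent 64 at index 1, swap → [98, 74, 69, 53, 64, 42, 22, 41, 2, 9, 59]
resulting array: [98, 74, 69, 53, 64, 42, 22, 41, 2, 9, 59]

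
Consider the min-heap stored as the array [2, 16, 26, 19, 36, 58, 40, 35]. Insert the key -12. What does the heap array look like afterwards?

[-12, 2, 26, 16, 36, 58, 40, 35, 19]

append -12 at index 8 → [2, 16, 26, 19, 36, 58, 40, 35, -12]
-12 < parent 19 at index 3, swap → [2, 16, 26, -12, 36, 58, 40, 35, 19]
-12 < parent 16 at index 1, swap → [2, -12, 26, 16, 36, 58, 40, 35, 19]
-12 < parent 2 at index 0, swap → [-12, 2, 26, 16, 36, 58, 40, 35, 19]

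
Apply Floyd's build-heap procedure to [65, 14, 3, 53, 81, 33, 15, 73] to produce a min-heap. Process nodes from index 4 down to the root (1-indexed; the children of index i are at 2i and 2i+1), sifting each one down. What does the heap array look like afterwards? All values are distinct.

[3, 14, 15, 53, 81, 33, 65, 73]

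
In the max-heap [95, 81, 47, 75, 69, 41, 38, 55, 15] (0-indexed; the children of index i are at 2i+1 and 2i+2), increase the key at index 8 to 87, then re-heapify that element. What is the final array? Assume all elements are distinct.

set index 8 from 15 to 87 → [95, 81, 47, 75, 69, 41, 38, 55, 87]
87 > parent 75 at index 3, swap → [95, 81, 47, 87, 69, 41, 38, 55, 75]
87 > parent 81 at index 1, swap → [95, 87, 47, 81, 69, 41, 38, 55, 75]

[95, 87, 47, 81, 69, 41, 38, 55, 75]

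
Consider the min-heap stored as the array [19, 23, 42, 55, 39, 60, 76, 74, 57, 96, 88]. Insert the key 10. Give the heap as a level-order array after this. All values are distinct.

[10, 23, 19, 55, 39, 42, 76, 74, 57, 96, 88, 60]

append 10 at index 11 → [19, 23, 42, 55, 39, 60, 76, 74, 57, 96, 88, 10]
10 < parent 60 at index 5, swap → [19, 23, 42, 55, 39, 10, 76, 74, 57, 96, 88, 60]
10 < parent 42 at index 2, swap → [19, 23, 10, 55, 39, 42, 76, 74, 57, 96, 88, 60]
10 < parent 19 at index 0, swap → [10, 23, 19, 55, 39, 42, 76, 74, 57, 96, 88, 60]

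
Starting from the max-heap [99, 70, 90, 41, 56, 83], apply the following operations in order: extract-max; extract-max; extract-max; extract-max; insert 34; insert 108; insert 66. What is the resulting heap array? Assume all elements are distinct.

[108, 66, 34, 41, 56]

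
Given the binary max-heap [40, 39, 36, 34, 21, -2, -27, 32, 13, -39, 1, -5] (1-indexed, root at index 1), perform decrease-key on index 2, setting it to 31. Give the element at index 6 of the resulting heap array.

-2

set index 2 from 39 to 31 → [40, 31, 36, 34, 21, -2, -27, 32, 13, -39, 1, -5]
31 vs larger child 34 at index 4, swap → [40, 34, 36, 31, 21, -2, -27, 32, 13, -39, 1, -5]
31 vs larger child 32 at index 8, swap → [40, 34, 36, 32, 21, -2, -27, 31, 13, -39, 1, -5]
resulting array: [40, 34, 36, 32, 21, -2, -27, 31, 13, -39, 1, -5]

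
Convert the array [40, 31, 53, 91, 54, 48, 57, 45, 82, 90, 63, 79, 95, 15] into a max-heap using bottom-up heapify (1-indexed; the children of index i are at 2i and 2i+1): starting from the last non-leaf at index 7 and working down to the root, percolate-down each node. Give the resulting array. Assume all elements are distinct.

sift down from index 7: already satisfies heap property
sift down from index 6:
  48 vs larger child 95 at index 13, swap → [40, 31, 53, 91, 54, 95, 57, 45, 82, 90, 63, 79, 48, 15]
sift down from index 5:
  54 vs larger child 90 at index 10, swap → [40, 31, 53, 91, 90, 95, 57, 45, 82, 54, 63, 79, 48, 15]
sift down from index 4: already satisfies heap property
sift down from index 3:
  53 vs larger child 95 at index 6, swap → [40, 31, 95, 91, 90, 53, 57, 45, 82, 54, 63, 79, 48, 15]
  53 vs larger child 79 at index 12, swap → [40, 31, 95, 91, 90, 79, 57, 45, 82, 54, 63, 53, 48, 15]
sift down from index 2:
  31 vs larger child 91 at index 4, swap → [40, 91, 95, 31, 90, 79, 57, 45, 82, 54, 63, 53, 48, 15]
  31 vs larger child 82 at index 9, swap → [40, 91, 95, 82, 90, 79, 57, 45, 31, 54, 63, 53, 48, 15]
sift down from index 1:
  40 vs larger child 95 at index 3, swap → [95, 91, 40, 82, 90, 79, 57, 45, 31, 54, 63, 53, 48, 15]
  40 vs larger child 79 at index 6, swap → [95, 91, 79, 82, 90, 40, 57, 45, 31, 54, 63, 53, 48, 15]
  40 vs larger child 53 at index 12, swap → [95, 91, 79, 82, 90, 53, 57, 45, 31, 54, 63, 40, 48, 15]

[95, 91, 79, 82, 90, 53, 57, 45, 31, 54, 63, 40, 48, 15]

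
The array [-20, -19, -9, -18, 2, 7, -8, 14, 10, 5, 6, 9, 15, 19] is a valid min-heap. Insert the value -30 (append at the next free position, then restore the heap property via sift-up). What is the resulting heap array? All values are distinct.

[-30, -19, -20, -18, 2, 7, -9, 14, 10, 5, 6, 9, 15, 19, -8]

append -30 at index 14 → [-20, -19, -9, -18, 2, 7, -8, 14, 10, 5, 6, 9, 15, 19, -30]
-30 < parent -8 at index 6, swap → [-20, -19, -9, -18, 2, 7, -30, 14, 10, 5, 6, 9, 15, 19, -8]
-30 < parent -9 at index 2, swap → [-20, -19, -30, -18, 2, 7, -9, 14, 10, 5, 6, 9, 15, 19, -8]
-30 < parent -20 at index 0, swap → [-30, -19, -20, -18, 2, 7, -9, 14, 10, 5, 6, 9, 15, 19, -8]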